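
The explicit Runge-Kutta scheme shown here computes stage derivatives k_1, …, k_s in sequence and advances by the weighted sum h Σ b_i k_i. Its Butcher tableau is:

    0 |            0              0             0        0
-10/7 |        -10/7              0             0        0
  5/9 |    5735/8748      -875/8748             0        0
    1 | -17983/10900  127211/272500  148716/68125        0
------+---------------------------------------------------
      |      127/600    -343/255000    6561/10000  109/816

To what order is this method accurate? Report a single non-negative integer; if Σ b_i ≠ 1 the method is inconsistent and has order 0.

b = (127/600, -343/255000, 6561/10000, 109/816)
c = (0, -10/7, 5/9, 1)
Ac = (0, 0, 625/4374, 119/218)
Σ b_i: 127/600·1 + (-343/255000)·1 + 6561/10000·1 + 109/816·1 = 1 ✓
b·c: (-343/255000)·(-10/7) + 6561/10000·5/9 + 109/816·1 = 1/2 ✓
b·c²: (-343/255000)·100/49 + 6561/10000·25/81 + 109/816·1 = 1/3 ✓
b·Ac: 6561/10000·625/4374 + 109/816·119/218 = 1/6 ✓
b·c³: (-343/255000)·(-1000/343) + 6561/10000·125/729 + 109/816·1 = 1/4 ✓
b·(c∘Ac): 6561/10000·3125/39366 + 109/816·119/218 = 1/8 ✓
b·Ac²: 6561/10000·(-3125/15309) + 109/816·1241/763 = 1/12 ✓
b·A²c: 109/816·34/109 = 1/24 ✓; 4 stages ⇒ order 4.

4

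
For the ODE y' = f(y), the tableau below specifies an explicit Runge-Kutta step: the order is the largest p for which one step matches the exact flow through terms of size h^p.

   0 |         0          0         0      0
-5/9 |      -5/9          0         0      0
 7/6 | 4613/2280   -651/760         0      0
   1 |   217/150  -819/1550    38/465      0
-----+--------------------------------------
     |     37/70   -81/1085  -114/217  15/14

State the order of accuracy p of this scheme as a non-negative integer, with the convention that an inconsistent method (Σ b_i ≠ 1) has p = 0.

b = (37/70, -81/1085, -114/217, 15/14)
c = (0, -5/9, 7/6, 1)
Ac = (0, 0, 217/456, 7/18)
Σ b_i: 37/70·1 + (-81/1085)·1 + (-114/217)·1 + 15/14·1 = 1 ✓
b·c: (-81/1085)·(-5/9) + (-114/217)·7/6 + 15/14·1 = 1/2 ✓
b·c²: (-81/1085)·25/81 + (-114/217)·49/36 + 15/14·1 = 1/3 ✓
b·Ac: (-114/217)·217/456 + 15/14·7/18 = 1/6 ✓
b·c³: (-81/1085)·(-125/729) + (-114/217)·343/216 + 15/14·1 = 1/4 ✓
b·(c∘Ac): (-114/217)·1519/2736 + 15/14·7/18 = 1/8 ✓
b·Ac²: (-114/217)·(-1085/4104) + 15/14·(-7/135) = 1/12 ✓
b·A²c: 15/14·7/180 = 1/24 ✓; 4 stages ⇒ order 4.

4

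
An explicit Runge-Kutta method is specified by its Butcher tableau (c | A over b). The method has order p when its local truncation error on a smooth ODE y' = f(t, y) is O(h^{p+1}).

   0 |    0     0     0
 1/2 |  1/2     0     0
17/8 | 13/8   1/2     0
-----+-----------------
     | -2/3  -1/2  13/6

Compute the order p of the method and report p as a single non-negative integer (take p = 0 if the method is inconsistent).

b = (-2/3, -1/2, 13/6)
c = (0, 1/2, 17/8)
Ac = (0, 0, 1/4)
Σ b_i: (-2/3)·1 + (-1/2)·1 + 13/6·1 = 1 ✓
b·c: (-1/2)·1/2 + 13/6·17/8 = 209/48 ≠ 1/2 ⇒ order 1.

1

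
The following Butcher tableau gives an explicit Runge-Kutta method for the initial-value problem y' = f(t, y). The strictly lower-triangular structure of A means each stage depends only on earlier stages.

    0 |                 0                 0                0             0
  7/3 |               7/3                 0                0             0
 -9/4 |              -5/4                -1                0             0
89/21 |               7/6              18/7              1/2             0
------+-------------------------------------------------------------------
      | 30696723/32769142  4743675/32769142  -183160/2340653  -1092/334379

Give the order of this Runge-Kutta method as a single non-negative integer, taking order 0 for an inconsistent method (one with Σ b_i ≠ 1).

3

b = (30696723/32769142, 4743675/32769142, -183160/2340653, -1092/334379)
c = (0, 7/3, -9/4, 89/21)
Ac = (0, 0, -7/3, 39/8)
Σ b_i: 30696723/32769142·1 + 4743675/32769142·1 + (-183160/2340653)·1 + (-1092/334379)·1 = 1 ✓
b·c: 4743675/32769142·7/3 + (-183160/2340653)·(-9/4) + (-1092/334379)·89/21 = 1/2 ✓
b·c²: 4743675/32769142·49/9 + (-183160/2340653)·81/16 + (-1092/334379)·7921/441 = 1/3 ✓
b·Ac: (-183160/2340653)·(-7/3) + (-1092/334379)·39/8 = 1/6 ✓
b·c³: 4743675/32769142·343/27 + (-183160/2340653)·(-729/64) + (-1092/334379)·704969/9261 = 2927672261/1179689112 ≠ 1/4 ⇒ order 3.
b·(c∘Ac): (-183160/2340653)·21/4 + (-1092/334379)·1157/56 = -319863/668758 ≠ 1/8
b·Ac²: (-183160/2340653)·(-49/9) + (-1092/334379)·529/32 = 8957207/24075288 ≠ 1/12
b·A²c: (-1092/334379)·(-7/6) = 1274/334379 ≠ 1/24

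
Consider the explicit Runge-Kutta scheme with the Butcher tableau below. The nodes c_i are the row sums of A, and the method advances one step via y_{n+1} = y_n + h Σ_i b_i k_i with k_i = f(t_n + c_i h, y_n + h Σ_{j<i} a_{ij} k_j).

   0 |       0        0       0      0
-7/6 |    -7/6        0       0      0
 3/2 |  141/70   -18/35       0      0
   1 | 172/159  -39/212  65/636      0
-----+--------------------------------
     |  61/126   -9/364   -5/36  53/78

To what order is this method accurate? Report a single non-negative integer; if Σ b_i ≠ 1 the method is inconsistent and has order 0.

4

b = (61/126, -9/364, -5/36, 53/78)
c = (0, -7/6, 3/2, 1)
Ac = (0, 0, 3/5, 39/106)
Σ b_i: 61/126·1 + (-9/364)·1 + (-5/36)·1 + 53/78·1 = 1 ✓
b·c: (-9/364)·(-7/6) + (-5/36)·3/2 + 53/78·1 = 1/2 ✓
b·c²: (-9/364)·49/36 + (-5/36)·9/4 + 53/78·1 = 1/3 ✓
b·Ac: (-5/36)·3/5 + 53/78·39/106 = 1/6 ✓
b·c³: (-9/364)·(-343/216) + (-5/36)·27/8 + 53/78·1 = 1/4 ✓
b·(c∘Ac): (-5/36)·9/10 + 53/78·39/106 = 1/8 ✓
b·Ac²: (-5/36)·(-7/10) + 53/78·(-13/636) = 1/12 ✓
b·A²c: 53/78·13/212 = 1/24 ✓; 4 stages ⇒ order 4.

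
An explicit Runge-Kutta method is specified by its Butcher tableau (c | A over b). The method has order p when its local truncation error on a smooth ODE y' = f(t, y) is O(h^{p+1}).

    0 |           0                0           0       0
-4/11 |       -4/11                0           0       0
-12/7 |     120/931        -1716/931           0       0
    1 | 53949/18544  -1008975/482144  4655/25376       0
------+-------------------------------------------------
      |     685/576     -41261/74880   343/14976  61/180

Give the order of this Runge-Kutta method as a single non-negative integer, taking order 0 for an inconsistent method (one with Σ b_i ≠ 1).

4

b = (685/576, -41261/74880, 343/14976, 61/180)
c = (0, -4/11, -12/7, 1)
Ac = (0, 0, 624/931, 1035/2318)
Σ b_i: 685/576·1 + (-41261/74880)·1 + 343/14976·1 + 61/180·1 = 1 ✓
b·c: (-41261/74880)·(-4/11) + 343/14976·(-12/7) + 61/180·1 = 1/2 ✓
b·c²: (-41261/74880)·16/121 + 343/14976·144/49 + 61/180·1 = 1/3 ✓
b·Ac: 343/14976·624/931 + 61/180·1035/2318 = 1/6 ✓
b·c³: (-41261/74880)·(-64/1331) + 343/14976·(-1728/343) + 61/180·1 = 1/4 ✓
b·(c∘Ac): 343/14976·(-7488/6517) + 61/180·1035/2318 = 1/8 ✓
b·Ac²: 343/14976·(-2496/10241) + 61/180·3345/12749 = 1/12 ✓
b·A²c: 61/180·15/122 = 1/24 ✓; 4 stages ⇒ order 4.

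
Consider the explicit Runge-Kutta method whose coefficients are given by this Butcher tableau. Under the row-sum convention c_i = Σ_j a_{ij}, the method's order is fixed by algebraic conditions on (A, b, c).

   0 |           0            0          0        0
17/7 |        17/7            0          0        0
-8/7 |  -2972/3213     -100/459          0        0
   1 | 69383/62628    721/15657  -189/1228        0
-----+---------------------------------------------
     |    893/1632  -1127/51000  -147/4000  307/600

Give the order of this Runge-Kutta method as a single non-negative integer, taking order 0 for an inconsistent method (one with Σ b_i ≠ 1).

4

b = (893/1632, -1127/51000, -147/4000, 307/600)
c = (0, 17/7, -8/7, 1)
Ac = (0, 0, -100/189, 265/921)
Σ b_i: 893/1632·1 + (-1127/51000)·1 + (-147/4000)·1 + 307/600·1 = 1 ✓
b·c: (-1127/51000)·17/7 + (-147/4000)·(-8/7) + 307/600·1 = 1/2 ✓
b·c²: (-1127/51000)·289/49 + (-147/4000)·64/49 + 307/600·1 = 1/3 ✓
b·Ac: (-147/4000)·(-100/189) + 307/600·265/921 = 1/6 ✓
b·c³: (-1127/51000)·4913/343 + (-147/4000)·(-512/343) + 307/600·1 = 1/4 ✓
b·(c∘Ac): (-147/4000)·800/1323 + 307/600·265/921 = 1/8 ✓
b·Ac²: (-147/4000)·(-1700/1323) + 307/600·65/921 = 1/12 ✓
b·A²c: 307/600·25/307 = 1/24 ✓; 4 stages ⇒ order 4.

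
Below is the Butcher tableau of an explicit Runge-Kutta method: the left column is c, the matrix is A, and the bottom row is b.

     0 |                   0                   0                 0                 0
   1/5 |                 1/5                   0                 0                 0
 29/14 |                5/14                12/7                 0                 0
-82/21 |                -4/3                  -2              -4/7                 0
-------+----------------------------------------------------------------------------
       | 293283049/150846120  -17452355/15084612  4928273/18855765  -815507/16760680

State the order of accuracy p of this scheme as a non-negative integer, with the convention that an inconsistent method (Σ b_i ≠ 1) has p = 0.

b = (293283049/150846120, -17452355/15084612, 4928273/18855765, -815507/16760680)
c = (0, 1/5, 29/14, -82/21)
Ac = (0, 0, 12/35, -388/245)
Σ b_i: 293283049/150846120·1 + (-17452355/15084612)·1 + 4928273/18855765·1 + (-815507/16760680)·1 = 1 ✓
b·c: (-17452355/15084612)·1/5 + 4928273/18855765·29/14 + (-815507/16760680)·(-82/21) = 1/2 ✓
b·c²: (-17452355/15084612)·1/25 + 4928273/18855765·841/196 + (-815507/16760680)·6724/441 = 1/3 ✓
b·Ac: 4928273/18855765·12/35 + (-815507/16760680)·(-388/245) = 1/6 ✓
b·c³: (-17452355/15084612)·1/125 + 4928273/18855765·24389/2744 + (-815507/16760680)·(-551368/9261) = 82530075133/15838842600 ≠ 1/4 ⇒ order 3.
b·(c∘Ac): 4928273/18855765·174/245 + (-815507/16760680)·31816/5145 = -25354949/219983925 ≠ 1/8
b·Ac²: 4928273/18855765·12/175 + (-815507/16760680)·(-21711/8575) = 248342651/1759871400 ≠ 1/12
b·A²c: (-815507/16760680)·(-48/245) = 99858/10475425 ≠ 1/24

3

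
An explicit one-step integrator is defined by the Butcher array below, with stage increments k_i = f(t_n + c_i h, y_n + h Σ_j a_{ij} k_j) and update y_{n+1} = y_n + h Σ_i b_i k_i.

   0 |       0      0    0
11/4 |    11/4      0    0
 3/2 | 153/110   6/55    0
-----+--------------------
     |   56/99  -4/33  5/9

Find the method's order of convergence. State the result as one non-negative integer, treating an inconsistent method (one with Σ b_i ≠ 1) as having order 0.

b = (56/99, -4/33, 5/9)
c = (0, 11/4, 3/2)
Ac = (0, 0, 3/10)
Σ b_i: 56/99·1 + (-4/33)·1 + 5/9·1 = 1 ✓
b·c: (-4/33)·11/4 + 5/9·3/2 = 1/2 ✓
b·c²: (-4/33)·121/16 + 5/9·9/4 = 1/3 ✓
b·Ac: 5/9·3/10 = 1/6 ✓; 3 stages ⇒ order 3.

3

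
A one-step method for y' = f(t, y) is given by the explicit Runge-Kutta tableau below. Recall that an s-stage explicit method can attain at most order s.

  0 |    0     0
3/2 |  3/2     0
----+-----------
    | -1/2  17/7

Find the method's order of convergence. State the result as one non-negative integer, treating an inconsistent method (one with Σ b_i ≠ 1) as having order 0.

b = (-1/2, 17/7)
c = (0, 3/2)
Σ b_i: (-1/2)·1 + 17/7·1 = 27/14 ≠ 1 ⇒ order 0.

0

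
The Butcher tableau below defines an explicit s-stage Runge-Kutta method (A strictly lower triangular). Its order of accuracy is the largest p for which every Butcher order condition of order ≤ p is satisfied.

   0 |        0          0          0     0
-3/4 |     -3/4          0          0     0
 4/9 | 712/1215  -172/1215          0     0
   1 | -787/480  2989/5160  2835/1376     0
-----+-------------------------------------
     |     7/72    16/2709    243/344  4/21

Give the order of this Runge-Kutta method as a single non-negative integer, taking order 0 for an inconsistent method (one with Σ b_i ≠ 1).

4

b = (7/72, 16/2709, 243/344, 4/21)
c = (0, -3/4, 4/9, 1)
Ac = (0, 0, 43/405, 77/160)
Σ b_i: 7/72·1 + 16/2709·1 + 243/344·1 + 4/21·1 = 1 ✓
b·c: 16/2709·(-3/4) + 243/344·4/9 + 4/21·1 = 1/2 ✓
b·c²: 16/2709·9/16 + 243/344·16/81 + 4/21·1 = 1/3 ✓
b·Ac: 243/344·43/405 + 4/21·77/160 = 1/6 ✓
b·c³: 16/2709·(-27/64) + 243/344·64/729 + 4/21·1 = 1/4 ✓
b·(c∘Ac): 243/344·172/3645 + 4/21·77/160 = 1/8 ✓
b·Ac²: 243/344·(-43/540) + 4/21·469/640 = 1/12 ✓
b·A²c: 4/21·7/32 = 1/24 ✓; 4 stages ⇒ order 4.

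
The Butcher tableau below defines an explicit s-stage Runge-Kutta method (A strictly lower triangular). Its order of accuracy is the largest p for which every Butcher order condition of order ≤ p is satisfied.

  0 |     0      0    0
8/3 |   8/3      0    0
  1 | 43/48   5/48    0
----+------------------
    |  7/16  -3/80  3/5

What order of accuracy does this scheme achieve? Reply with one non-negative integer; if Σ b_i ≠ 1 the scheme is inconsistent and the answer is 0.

b = (7/16, -3/80, 3/5)
c = (0, 8/3, 1)
Ac = (0, 0, 5/18)
Σ b_i: 7/16·1 + (-3/80)·1 + 3/5·1 = 1 ✓
b·c: (-3/80)·8/3 + 3/5·1 = 1/2 ✓
b·c²: (-3/80)·64/9 + 3/5·1 = 1/3 ✓
b·Ac: 3/5·5/18 = 1/6 ✓; 3 stages ⇒ order 3.

3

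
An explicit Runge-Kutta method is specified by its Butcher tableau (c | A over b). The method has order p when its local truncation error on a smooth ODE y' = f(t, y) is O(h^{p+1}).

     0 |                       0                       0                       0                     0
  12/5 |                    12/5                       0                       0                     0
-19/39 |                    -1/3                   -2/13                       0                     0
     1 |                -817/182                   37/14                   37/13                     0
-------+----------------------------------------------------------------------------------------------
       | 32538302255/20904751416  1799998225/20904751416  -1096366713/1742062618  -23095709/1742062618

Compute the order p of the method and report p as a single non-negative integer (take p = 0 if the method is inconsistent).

b = (32538302255/20904751416, 1799998225/20904751416, -1096366713/1742062618, -23095709/1742062618)
c = (0, 12/5, -19/39, 1)
Ac = (0, 0, -24/65, 87949/17745)
Σ b_i: 32538302255/20904751416·1 + 1799998225/20904751416·1 + (-1096366713/1742062618)·1 + (-23095709/1742062618)·1 = 1 ✓
b·c: 1799998225/20904751416·12/5 + (-1096366713/1742062618)·(-19/39) + (-23095709/1742062618)·1 = 1/2 ✓
b·c²: 1799998225/20904751416·144/25 + (-1096366713/1742062618)·361/1521 + (-23095709/1742062618)·1 = 1/3 ✓
b·Ac: (-1096366713/1742062618)·(-24/65) + (-23095709/1742062618)·87949/17745 = 1/6 ✓
b·c³: 1799998225/20904751416·1728/125 + (-1096366713/1742062618)·(-6859/59319) + (-23095709/1742062618)·1 = 48988667132/39196408905 ≠ 1/4 ⇒ order 3.
b·(c∘Ac): (-1096366713/1742062618)·152/845 + (-23095709/1742062618)·87949/17745 = -4675272239/26130939270 ≠ 1/8
b·Ac²: (-1096366713/1742062618)·(-288/325) + (-23095709/1742062618)·55012747/3460275 = 353553732083/1019106631530 ≠ 1/12
b·A²c: (-23095709/1742062618)·(-888/845) = 60677484/4355156545 ≠ 1/24

3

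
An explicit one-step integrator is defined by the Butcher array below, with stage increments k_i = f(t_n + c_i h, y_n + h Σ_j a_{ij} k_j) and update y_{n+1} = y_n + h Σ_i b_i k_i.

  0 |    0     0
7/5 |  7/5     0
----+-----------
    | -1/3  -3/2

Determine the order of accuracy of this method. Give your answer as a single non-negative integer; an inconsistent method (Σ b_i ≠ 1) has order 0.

0

b = (-1/3, -3/2)
c = (0, 7/5)
Σ b_i: (-1/3)·1 + (-3/2)·1 = -11/6 ≠ 1 ⇒ order 0.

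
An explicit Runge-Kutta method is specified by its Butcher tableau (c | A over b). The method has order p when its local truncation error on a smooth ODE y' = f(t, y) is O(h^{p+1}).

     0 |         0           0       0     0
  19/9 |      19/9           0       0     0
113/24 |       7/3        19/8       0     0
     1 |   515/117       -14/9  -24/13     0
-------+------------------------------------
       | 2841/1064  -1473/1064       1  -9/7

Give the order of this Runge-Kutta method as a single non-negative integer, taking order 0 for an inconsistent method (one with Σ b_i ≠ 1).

2

b = (2841/1064, -1473/1064, 1, -9/7)
c = (0, 19/9, 113/24, 1)
Ac = (0, 0, 361/72, -12611/1053)
Σ b_i: 2841/1064·1 + (-1473/1064)·1 + 1·1 + (-9/7)·1 = 1 ✓
b·c: (-1473/1064)·19/9 + 1·113/24 + (-9/7)·1 = 1/2 ✓
b·c²: (-1473/1064)·361/81 + 1·12769/576 + (-9/7)·1 = 177965/12096 ≠ 1/3 ⇒ order 2.
b·Ac: 1·361/72 + (-9/7)·(-12611/1053) = 133739/6552 ≠ 1/6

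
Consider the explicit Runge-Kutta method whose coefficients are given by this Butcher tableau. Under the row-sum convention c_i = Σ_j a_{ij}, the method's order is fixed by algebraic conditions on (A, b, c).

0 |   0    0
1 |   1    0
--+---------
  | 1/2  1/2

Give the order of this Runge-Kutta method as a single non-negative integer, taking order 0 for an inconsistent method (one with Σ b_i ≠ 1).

2

b = (1/2, 1/2)
c = (0, 1)
Σ b_i: 1/2·1 + 1/2·1 = 1 ✓
b·c: 1/2·1 = 1/2 ✓; 2 stages ⇒ order 2.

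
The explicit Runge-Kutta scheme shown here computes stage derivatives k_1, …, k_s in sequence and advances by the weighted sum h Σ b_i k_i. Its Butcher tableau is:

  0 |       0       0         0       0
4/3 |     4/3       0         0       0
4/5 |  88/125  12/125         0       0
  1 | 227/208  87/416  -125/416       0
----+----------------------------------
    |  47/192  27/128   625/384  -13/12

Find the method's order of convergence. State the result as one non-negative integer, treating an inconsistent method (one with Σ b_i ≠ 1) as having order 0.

4

b = (47/192, 27/128, 625/384, -13/12)
c = (0, 4/3, 4/5, 1)
Ac = (0, 0, 16/125, 1/26)
Σ b_i: 47/192·1 + 27/128·1 + 625/384·1 + (-13/12)·1 = 1 ✓
b·c: 27/128·4/3 + 625/384·4/5 + (-13/12)·1 = 1/2 ✓
b·c²: 27/128·16/9 + 625/384·16/25 + (-13/12)·1 = 1/3 ✓
b·Ac: 625/384·16/125 + (-13/12)·1/26 = 1/6 ✓
b·c³: 27/128·64/27 + 625/384·64/125 + (-13/12)·1 = 1/4 ✓
b·(c∘Ac): 625/384·64/625 + (-13/12)·1/26 = 1/8 ✓
b·Ac²: 625/384·64/375 + (-13/12)·7/39 = 1/12 ✓
b·A²c: (-13/12)·(-1/26) = 1/24 ✓; 4 stages ⇒ order 4.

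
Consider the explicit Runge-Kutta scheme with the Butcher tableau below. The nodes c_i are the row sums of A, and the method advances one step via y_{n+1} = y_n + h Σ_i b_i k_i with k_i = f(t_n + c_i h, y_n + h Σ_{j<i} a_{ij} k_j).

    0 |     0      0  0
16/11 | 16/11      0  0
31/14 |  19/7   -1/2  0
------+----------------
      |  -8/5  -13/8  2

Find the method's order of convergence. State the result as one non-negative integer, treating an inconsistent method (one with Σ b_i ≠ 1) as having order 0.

0

b = (-8/5, -13/8, 2)
c = (0, 16/11, 31/14)
Ac = (0, 0, -8/11)
Σ b_i: (-8/5)·1 + (-13/8)·1 + 2·1 = -49/40 ≠ 1 ⇒ order 0.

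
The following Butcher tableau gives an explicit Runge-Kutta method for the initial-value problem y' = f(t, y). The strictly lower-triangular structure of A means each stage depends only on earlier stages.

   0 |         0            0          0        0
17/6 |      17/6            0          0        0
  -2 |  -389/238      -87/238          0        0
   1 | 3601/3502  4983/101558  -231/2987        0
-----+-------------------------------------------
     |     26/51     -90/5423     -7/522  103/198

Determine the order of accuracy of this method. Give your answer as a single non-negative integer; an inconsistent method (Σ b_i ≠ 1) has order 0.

4

b = (26/51, -90/5423, -7/522, 103/198)
c = (0, 17/6, -2, 1)
Ac = (0, 0, -29/28, 121/412)
Σ b_i: 26/51·1 + (-90/5423)·1 + (-7/522)·1 + 103/198·1 = 1 ✓
b·c: (-90/5423)·17/6 + (-7/522)·(-2) + 103/198·1 = 1/2 ✓
b·c²: (-90/5423)·289/36 + (-7/522)·4 + 103/198·1 = 1/3 ✓
b·Ac: (-7/522)·(-29/28) + 103/198·121/412 = 1/6 ✓
b·c³: (-90/5423)·4913/216 + (-7/522)·(-8) + 103/198·1 = 1/4 ✓
b·(c∘Ac): (-7/522)·29/14 + 103/198·121/412 = 1/8 ✓
b·Ac²: (-7/522)·(-493/168) + 103/198·209/2472 = 1/12 ✓
b·A²c: 103/198·33/412 = 1/24 ✓; 4 stages ⇒ order 4.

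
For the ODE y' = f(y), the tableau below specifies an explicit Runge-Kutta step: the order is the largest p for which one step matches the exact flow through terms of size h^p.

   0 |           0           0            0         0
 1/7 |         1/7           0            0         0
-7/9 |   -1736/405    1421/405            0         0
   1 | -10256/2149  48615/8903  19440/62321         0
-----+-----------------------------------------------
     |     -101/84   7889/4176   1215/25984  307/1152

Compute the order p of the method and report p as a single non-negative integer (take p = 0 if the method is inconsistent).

b = (-101/84, 7889/4176, 1215/25984, 307/1152)
c = (0, 1/7, -7/9, 1)
Ac = (0, 0, 203/405, 165/307)
Σ b_i: (-101/84)·1 + 7889/4176·1 + 1215/25984·1 + 307/1152·1 = 1 ✓
b·c: 7889/4176·1/7 + 1215/25984·(-7/9) + 307/1152·1 = 1/2 ✓
b·c²: 7889/4176·1/49 + 1215/25984·49/81 + 307/1152·1 = 1/3 ✓
b·Ac: 1215/25984·203/405 + 307/1152·165/307 = 1/6 ✓
b·c³: 7889/4176·1/343 + 1215/25984·(-343/729) + 307/1152·1 = 1/4 ✓
b·(c∘Ac): 1215/25984·(-1421/3645) + 307/1152·165/307 = 1/8 ✓
b·Ac²: 1215/25984·29/405 + 307/1152·645/2149 = 1/12 ✓
b·A²c: 307/1152·48/307 = 1/24 ✓; 4 stages ⇒ order 4.

4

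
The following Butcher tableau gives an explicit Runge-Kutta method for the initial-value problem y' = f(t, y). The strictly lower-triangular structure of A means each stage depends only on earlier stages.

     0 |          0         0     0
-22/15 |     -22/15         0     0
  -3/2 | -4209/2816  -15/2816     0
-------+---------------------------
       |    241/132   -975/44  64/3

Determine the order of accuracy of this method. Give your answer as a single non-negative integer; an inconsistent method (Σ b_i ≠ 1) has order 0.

b = (241/132, -975/44, 64/3)
c = (0, -22/15, -3/2)
Ac = (0, 0, 1/128)
Σ b_i: 241/132·1 + (-975/44)·1 + 64/3·1 = 1 ✓
b·c: (-975/44)·(-22/15) + 64/3·(-3/2) = 1/2 ✓
b·c²: (-975/44)·484/225 + 64/3·9/4 = 1/3 ✓
b·Ac: 64/3·1/128 = 1/6 ✓; 3 stages ⇒ order 3.

3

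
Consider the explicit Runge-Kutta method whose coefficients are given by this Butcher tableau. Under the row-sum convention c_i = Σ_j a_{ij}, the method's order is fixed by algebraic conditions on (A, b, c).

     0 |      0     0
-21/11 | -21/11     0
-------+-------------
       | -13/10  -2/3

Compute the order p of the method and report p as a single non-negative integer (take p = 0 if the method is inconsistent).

0

b = (-13/10, -2/3)
c = (0, -21/11)
Σ b_i: (-13/10)·1 + (-2/3)·1 = -59/30 ≠ 1 ⇒ order 0.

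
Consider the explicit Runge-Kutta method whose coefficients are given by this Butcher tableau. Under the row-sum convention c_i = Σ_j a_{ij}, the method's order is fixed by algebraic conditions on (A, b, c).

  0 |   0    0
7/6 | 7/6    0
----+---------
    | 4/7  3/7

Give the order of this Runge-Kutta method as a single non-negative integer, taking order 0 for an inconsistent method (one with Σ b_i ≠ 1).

2

b = (4/7, 3/7)
c = (0, 7/6)
Σ b_i: 4/7·1 + 3/7·1 = 1 ✓
b·c: 3/7·7/6 = 1/2 ✓; 2 stages ⇒ order 2.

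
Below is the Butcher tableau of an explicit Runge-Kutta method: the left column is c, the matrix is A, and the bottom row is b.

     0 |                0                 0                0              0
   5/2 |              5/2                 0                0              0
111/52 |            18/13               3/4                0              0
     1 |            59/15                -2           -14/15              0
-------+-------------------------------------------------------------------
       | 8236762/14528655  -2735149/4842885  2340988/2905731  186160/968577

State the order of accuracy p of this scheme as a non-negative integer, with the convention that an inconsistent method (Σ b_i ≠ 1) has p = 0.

b = (8236762/14528655, -2735149/4842885, 2340988/2905731, 186160/968577)
c = (0, 5/2, 111/52, 1)
Ac = (0, 0, 15/8, -909/130)
Σ b_i: 8236762/14528655·1 + (-2735149/4842885)·1 + 2340988/2905731·1 + 186160/968577·1 = 1 ✓
b·c: (-2735149/4842885)·5/2 + 2340988/2905731·111/52 + 186160/968577·1 = 1/2 ✓
b·c²: (-2735149/4842885)·25/4 + 2340988/2905731·12321/2704 + 186160/968577·1 = 1/3 ✓
b·Ac: 2340988/2905731·15/8 + 186160/968577·(-909/130) = 1/6 ✓
b·c³: (-2735149/4842885)·125/8 + 2340988/2905731·1367631/140608 + 186160/968577·1 = -160423519/201464016 ≠ 1/4 ⇒ order 3.
b·(c∘Ac): 2340988/2905731·1665/416 + 186160/968577·(-909/130) = 4857347/2582872 ≠ 1/8
b·Ac²: 2340988/2905731·75/16 + 186160/968577·(-113249/6760) = 28032707/50366004 ≠ 1/12
b·A²c: 186160/968577·(-7/4) = -325780/968577 ≠ 1/24

3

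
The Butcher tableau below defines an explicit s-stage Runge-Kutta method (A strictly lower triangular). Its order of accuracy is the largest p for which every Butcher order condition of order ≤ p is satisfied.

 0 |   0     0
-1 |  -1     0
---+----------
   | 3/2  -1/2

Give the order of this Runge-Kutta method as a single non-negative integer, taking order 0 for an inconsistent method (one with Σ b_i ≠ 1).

2

b = (3/2, -1/2)
c = (0, -1)
Σ b_i: 3/2·1 + (-1/2)·1 = 1 ✓
b·c: (-1/2)·(-1) = 1/2 ✓; 2 stages ⇒ order 2.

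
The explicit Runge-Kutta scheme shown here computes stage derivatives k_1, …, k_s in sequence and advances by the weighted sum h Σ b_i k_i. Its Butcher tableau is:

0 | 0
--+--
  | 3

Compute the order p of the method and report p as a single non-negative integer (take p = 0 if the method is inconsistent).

b = (3)
c = (0)
Σ b_i: 3·1 = 3 ≠ 1 ⇒ order 0.

0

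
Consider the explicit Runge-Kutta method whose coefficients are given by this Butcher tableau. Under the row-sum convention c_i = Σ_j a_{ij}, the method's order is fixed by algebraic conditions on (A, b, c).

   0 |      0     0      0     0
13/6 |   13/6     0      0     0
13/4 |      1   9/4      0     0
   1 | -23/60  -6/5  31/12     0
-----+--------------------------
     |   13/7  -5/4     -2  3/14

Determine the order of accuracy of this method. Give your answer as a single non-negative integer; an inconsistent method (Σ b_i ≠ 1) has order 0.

0

b = (13/7, -5/4, -2, 3/14)
c = (0, 13/6, 13/4, 1)
Ac = (0, 0, 39/8, 1391/240)
Σ b_i: 13/7·1 + (-5/4)·1 + (-2)·1 + 3/14·1 = -33/28 ≠ 1 ⇒ order 0.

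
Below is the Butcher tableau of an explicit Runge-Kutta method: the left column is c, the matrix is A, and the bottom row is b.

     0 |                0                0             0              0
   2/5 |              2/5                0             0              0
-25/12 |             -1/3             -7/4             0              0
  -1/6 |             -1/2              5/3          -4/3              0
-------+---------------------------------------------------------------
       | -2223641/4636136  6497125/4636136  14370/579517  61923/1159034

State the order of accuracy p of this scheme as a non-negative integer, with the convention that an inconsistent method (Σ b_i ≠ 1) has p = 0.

b = (-2223641/4636136, 6497125/4636136, 14370/579517, 61923/1159034)
c = (0, 2/5, -25/12, -1/6)
Ac = (0, 0, -7/10, 31/9)
Σ b_i: (-2223641/4636136)·1 + 6497125/4636136·1 + 14370/579517·1 + 61923/1159034·1 = 1 ✓
b·c: 6497125/4636136·2/5 + 14370/579517·(-25/12) + 61923/1159034·(-1/6) = 1/2 ✓
b·c²: 6497125/4636136·4/25 + 14370/579517·625/144 + 61923/1159034·1/36 = 1/3 ✓
b·Ac: 14370/579517·(-7/10) + 61923/1159034·31/9 = 1/6 ✓
b·c³: 6497125/4636136·8/125 + 14370/579517·(-15625/1728) + 61923/1159034·(-1/216) = -2499309/18544544 ≠ 1/4 ⇒ order 3.
b·(c∘Ac): 14370/579517·35/24 + 61923/1159034·(-31/54) = 57277/10431306 ≠ 1/8
b·Ac²: 14370/579517·(-7/25) + 61923/1159034·(-2981/540) = -62979317/208626120 ≠ 1/12
b·A²c: 61923/1159034·14/15 = 144487/2897585 ≠ 1/24

3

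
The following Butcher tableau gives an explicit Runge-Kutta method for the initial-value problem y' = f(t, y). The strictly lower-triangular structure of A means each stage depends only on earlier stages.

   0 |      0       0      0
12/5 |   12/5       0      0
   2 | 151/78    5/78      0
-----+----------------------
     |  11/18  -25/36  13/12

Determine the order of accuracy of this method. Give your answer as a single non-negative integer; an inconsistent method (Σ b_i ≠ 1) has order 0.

b = (11/18, -25/36, 13/12)
c = (0, 12/5, 2)
Ac = (0, 0, 2/13)
Σ b_i: 11/18·1 + (-25/36)·1 + 13/12·1 = 1 ✓
b·c: (-25/36)·12/5 + 13/12·2 = 1/2 ✓
b·c²: (-25/36)·144/25 + 13/12·4 = 1/3 ✓
b·Ac: 13/12·2/13 = 1/6 ✓; 3 stages ⇒ order 3.

3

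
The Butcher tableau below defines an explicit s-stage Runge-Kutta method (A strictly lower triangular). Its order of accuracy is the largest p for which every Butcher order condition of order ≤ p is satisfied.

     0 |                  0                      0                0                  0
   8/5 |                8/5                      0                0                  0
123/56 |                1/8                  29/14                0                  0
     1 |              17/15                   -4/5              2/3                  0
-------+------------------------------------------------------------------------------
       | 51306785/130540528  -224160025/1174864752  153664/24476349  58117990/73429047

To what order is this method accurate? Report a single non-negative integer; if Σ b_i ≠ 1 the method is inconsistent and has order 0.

3

b = (51306785/130540528, -224160025/1174864752, 153664/24476349, 58117990/73429047)
c = (0, 8/5, 123/56, 1)
Ac = (0, 0, 116/35, 129/700)
Σ b_i: 51306785/130540528·1 + (-224160025/1174864752)·1 + 153664/24476349·1 + 58117990/73429047·1 = 1 ✓
b·c: (-224160025/1174864752)·8/5 + 153664/24476349·123/56 + 58117990/73429047·1 = 1/2 ✓
b·c²: (-224160025/1174864752)·64/25 + 153664/24476349·15129/3136 + 58117990/73429047·1 = 1/3 ✓
b·Ac: 153664/24476349·116/35 + 58117990/73429047·129/700 = 1/6 ✓
b·c³: (-224160025/1174864752)·512/125 + 153664/24476349·1860867/175616 + 58117990/73429047·1 = 74903993/979053960 ≠ 1/4 ⇒ order 3.
b·(c∘Ac): 153664/24476349·3567/490 + 58117990/73429047·129/700 = 46887163/244763490 ≠ 1/8
b·Ac²: 153664/24476349·928/175 + 58117990/73429047·228967/196000 = 39389252747/41120266320 ≠ 1/12
b·A²c: 58117990/73429047·232/105 = 385239248/220287141 ≠ 1/24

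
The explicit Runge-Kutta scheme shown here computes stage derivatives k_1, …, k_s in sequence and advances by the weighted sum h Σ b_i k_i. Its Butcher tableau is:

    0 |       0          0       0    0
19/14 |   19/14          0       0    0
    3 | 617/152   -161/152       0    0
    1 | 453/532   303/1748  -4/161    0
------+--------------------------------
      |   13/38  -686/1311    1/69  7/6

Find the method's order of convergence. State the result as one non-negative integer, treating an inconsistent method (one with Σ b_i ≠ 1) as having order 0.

b = (13/38, -686/1311, 1/69, 7/6)
c = (0, 19/14, 3, 1)
Ac = (0, 0, -23/16, 9/56)
Σ b_i: 13/38·1 + (-686/1311)·1 + 1/69·1 + 7/6·1 = 1 ✓
b·c: (-686/1311)·19/14 + 1/69·3 + 7/6·1 = 1/2 ✓
b·c²: (-686/1311)·361/196 + 1/69·9 + 7/6·1 = 1/3 ✓
b·Ac: 1/69·(-23/16) + 7/6·9/56 = 1/6 ✓
b·c³: (-686/1311)·6859/2744 + 1/69·27 + 7/6·1 = 1/4 ✓
b·(c∘Ac): 1/69·(-69/16) + 7/6·9/56 = 1/8 ✓
b·Ac²: 1/69·(-437/224) + 7/6·75/784 = 1/12 ✓
b·A²c: 7/6·1/28 = 1/24 ✓; 4 stages ⇒ order 4.

4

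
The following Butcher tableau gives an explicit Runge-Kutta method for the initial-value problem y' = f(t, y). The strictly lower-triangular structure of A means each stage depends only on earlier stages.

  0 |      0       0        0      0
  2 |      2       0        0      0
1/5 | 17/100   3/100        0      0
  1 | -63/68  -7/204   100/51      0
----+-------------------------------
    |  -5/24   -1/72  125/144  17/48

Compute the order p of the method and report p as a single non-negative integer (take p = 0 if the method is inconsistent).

4

b = (-5/24, -1/72, 125/144, 17/48)
c = (0, 2, 1/5, 1)
Ac = (0, 0, 3/50, 11/34)
Σ b_i: (-5/24)·1 + (-1/72)·1 + 125/144·1 + 17/48·1 = 1 ✓
b·c: (-1/72)·2 + 125/144·1/5 + 17/48·1 = 1/2 ✓
b·c²: (-1/72)·4 + 125/144·1/25 + 17/48·1 = 1/3 ✓
b·Ac: 125/144·3/50 + 17/48·11/34 = 1/6 ✓
b·c³: (-1/72)·8 + 125/144·1/125 + 17/48·1 = 1/4 ✓
b·(c∘Ac): 125/144·3/250 + 17/48·11/34 = 1/8 ✓
b·Ac²: 125/144·3/25 + 17/48·(-1/17) = 1/12 ✓
b·A²c: 17/48·2/17 = 1/24 ✓; 4 stages ⇒ order 4.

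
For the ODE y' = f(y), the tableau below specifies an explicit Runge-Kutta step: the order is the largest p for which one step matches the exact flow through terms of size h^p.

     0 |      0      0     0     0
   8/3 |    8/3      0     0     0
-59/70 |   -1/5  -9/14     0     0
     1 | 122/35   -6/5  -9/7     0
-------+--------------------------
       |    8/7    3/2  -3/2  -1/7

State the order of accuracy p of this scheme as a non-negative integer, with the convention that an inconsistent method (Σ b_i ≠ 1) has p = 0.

1

b = (8/7, 3/2, -3/2, -1/7)
c = (0, 8/3, -59/70, 1)
Ac = (0, 0, -12/7, -1037/490)
Σ b_i: 8/7·1 + 3/2·1 + (-3/2)·1 + (-1/7)·1 = 1 ✓
b·c: 3/2·8/3 + (-3/2)·(-59/70) + (-1/7)·1 = 717/140 ≠ 1/2 ⇒ order 1.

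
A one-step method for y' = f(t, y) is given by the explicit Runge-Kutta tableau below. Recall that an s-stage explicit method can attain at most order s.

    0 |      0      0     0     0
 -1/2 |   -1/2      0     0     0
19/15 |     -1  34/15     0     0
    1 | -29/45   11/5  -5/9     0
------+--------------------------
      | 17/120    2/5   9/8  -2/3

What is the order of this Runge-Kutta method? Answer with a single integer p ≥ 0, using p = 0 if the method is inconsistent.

1

b = (17/120, 2/5, 9/8, -2/3)
c = (0, -1/2, 19/15, 1)
Ac = (0, 0, -17/15, -487/270)
Σ b_i: 17/120·1 + 2/5·1 + 9/8·1 + (-2/3)·1 = 1 ✓
b·c: 2/5·(-1/2) + 9/8·19/15 + (-2/3)·1 = 67/120 ≠ 1/2 ⇒ order 1.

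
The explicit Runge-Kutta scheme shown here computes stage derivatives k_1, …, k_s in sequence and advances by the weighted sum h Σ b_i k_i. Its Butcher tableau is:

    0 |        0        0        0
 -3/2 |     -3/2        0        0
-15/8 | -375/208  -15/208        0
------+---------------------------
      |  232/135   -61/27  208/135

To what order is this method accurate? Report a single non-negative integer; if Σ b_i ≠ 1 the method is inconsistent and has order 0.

3

b = (232/135, -61/27, 208/135)
c = (0, -3/2, -15/8)
Ac = (0, 0, 45/416)
Σ b_i: 232/135·1 + (-61/27)·1 + 208/135·1 = 1 ✓
b·c: (-61/27)·(-3/2) + 208/135·(-15/8) = 1/2 ✓
b·c²: (-61/27)·9/4 + 208/135·225/64 = 1/3 ✓
b·Ac: 208/135·45/416 = 1/6 ✓; 3 stages ⇒ order 3.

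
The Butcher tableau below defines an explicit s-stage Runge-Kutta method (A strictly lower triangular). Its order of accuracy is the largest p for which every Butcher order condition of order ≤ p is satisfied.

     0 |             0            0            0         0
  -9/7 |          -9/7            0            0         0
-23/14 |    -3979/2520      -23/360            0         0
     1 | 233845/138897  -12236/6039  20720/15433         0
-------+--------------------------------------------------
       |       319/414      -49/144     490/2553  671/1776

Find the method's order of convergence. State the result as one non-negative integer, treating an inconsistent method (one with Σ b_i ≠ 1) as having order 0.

b = (319/414, -49/144, 490/2553, 671/1776)
c = (0, -9/7, -23/14, 1)
Ac = (0, 0, 23/280, 268/671)
Σ b_i: 319/414·1 + (-49/144)·1 + 490/2553·1 + 671/1776·1 = 1 ✓
b·c: (-49/144)·(-9/7) + 490/2553·(-23/14) + 671/1776·1 = 1/2 ✓
b·c²: (-49/144)·81/49 + 490/2553·529/196 + 671/1776·1 = 1/3 ✓
b·Ac: 490/2553·23/280 + 671/1776·268/671 = 1/6 ✓
b·c³: (-49/144)·(-729/343) + 490/2553·(-12167/2744) + 671/1776·1 = 1/4 ✓
b·(c∘Ac): 490/2553·(-529/3920) + 671/1776·268/671 = 1/8 ✓
b·Ac²: 490/2553·(-207/1960) + 671/1776·184/671 = 1/12 ✓
b·A²c: 671/1776·74/671 = 1/24 ✓; 4 stages ⇒ order 4.

4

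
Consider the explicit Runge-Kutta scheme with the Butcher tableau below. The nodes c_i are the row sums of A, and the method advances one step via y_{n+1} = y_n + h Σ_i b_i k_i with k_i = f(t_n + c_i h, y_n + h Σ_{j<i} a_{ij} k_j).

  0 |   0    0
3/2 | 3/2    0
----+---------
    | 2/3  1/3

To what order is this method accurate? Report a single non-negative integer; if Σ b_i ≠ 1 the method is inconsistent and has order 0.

b = (2/3, 1/3)
c = (0, 3/2)
Σ b_i: 2/3·1 + 1/3·1 = 1 ✓
b·c: 1/3·3/2 = 1/2 ✓; 2 stages ⇒ order 2.

2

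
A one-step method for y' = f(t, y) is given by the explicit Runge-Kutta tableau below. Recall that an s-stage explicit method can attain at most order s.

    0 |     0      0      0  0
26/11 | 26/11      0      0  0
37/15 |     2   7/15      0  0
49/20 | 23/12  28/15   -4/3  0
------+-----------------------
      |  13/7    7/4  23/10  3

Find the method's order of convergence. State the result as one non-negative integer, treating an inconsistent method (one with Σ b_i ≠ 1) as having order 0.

0

b = (13/7, 7/4, 23/10, 3)
c = (0, 26/11, 37/15, 49/20)
Ac = (0, 0, 182/165, 556/495)
Σ b_i: 13/7·1 + 7/4·1 + 23/10·1 + 3·1 = 1247/140 ≠ 1 ⇒ order 0.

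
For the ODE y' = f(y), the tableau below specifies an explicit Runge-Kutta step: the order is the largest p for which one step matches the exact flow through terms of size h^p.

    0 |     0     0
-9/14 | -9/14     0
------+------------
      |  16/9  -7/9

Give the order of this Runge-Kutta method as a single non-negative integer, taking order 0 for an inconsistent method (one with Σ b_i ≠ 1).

b = (16/9, -7/9)
c = (0, -9/14)
Σ b_i: 16/9·1 + (-7/9)·1 = 1 ✓
b·c: (-7/9)·(-9/14) = 1/2 ✓; 2 stages ⇒ order 2.

2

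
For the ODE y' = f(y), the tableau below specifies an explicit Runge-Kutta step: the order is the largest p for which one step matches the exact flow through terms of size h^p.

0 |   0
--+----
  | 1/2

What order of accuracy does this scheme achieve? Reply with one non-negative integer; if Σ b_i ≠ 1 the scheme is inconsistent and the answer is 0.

0

b = (1/2)
c = (0)
Σ b_i: 1/2·1 = 1/2 ≠ 1 ⇒ order 0.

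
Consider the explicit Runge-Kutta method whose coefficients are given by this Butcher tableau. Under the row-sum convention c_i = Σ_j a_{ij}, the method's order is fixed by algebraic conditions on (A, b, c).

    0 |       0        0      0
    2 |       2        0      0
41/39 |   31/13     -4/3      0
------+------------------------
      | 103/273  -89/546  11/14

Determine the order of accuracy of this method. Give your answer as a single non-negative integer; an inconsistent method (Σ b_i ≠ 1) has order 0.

b = (103/273, -89/546, 11/14)
c = (0, 2, 41/39)
Ac = (0, 0, -8/3)
Σ b_i: 103/273·1 + (-89/546)·1 + 11/14·1 = 1 ✓
b·c: (-89/546)·2 + 11/14·41/39 = 1/2 ✓
b·c²: (-89/546)·4 + 11/14·1681/1521 = 4607/21294 ≠ 1/3 ⇒ order 2.
b·Ac: 11/14·(-8/3) = -44/21 ≠ 1/6

2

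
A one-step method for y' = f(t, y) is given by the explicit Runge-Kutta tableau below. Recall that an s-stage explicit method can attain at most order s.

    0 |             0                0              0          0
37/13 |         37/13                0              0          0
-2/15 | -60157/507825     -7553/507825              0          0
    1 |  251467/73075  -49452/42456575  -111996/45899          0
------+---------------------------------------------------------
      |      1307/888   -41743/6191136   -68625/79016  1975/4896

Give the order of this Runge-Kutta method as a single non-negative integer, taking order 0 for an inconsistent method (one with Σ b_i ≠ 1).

b = (1307/888, -41743/6191136, -68625/79016, 1975/4896)
c = (0, 37/13, -2/15, 1)
Ac = (0, 0, -581/13725, 636/1975)
Σ b_i: 1307/888·1 + (-41743/6191136)·1 + (-68625/79016)·1 + 1975/4896·1 = 1 ✓
b·c: (-41743/6191136)·37/13 + (-68625/79016)·(-2/15) + 1975/4896·1 = 1/2 ✓
b·c²: (-41743/6191136)·1369/169 + (-68625/79016)·4/225 + 1975/4896·1 = 1/3 ✓
b·Ac: (-68625/79016)·(-581/13725) + 1975/4896·636/1975 = 1/6 ✓
b·c³: (-41743/6191136)·50653/2197 + (-68625/79016)·(-8/3375) + 1975/4896·1 = 1/4 ✓
b·(c∘Ac): (-68625/79016)·1162/205875 + 1975/4896·636/1975 = 1/8 ✓
b·Ac²: (-68625/79016)·(-21497/178425) + 1975/4896·(-1356/25675) = 1/12 ✓
b·A²c: 1975/4896·204/1975 = 1/24 ✓; 4 stages ⇒ order 4.

4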